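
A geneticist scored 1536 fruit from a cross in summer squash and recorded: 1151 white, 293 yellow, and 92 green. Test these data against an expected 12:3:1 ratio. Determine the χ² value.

The 12:3:1 ratio has 16 parts, so with N = 1536 the expected counts are:
  white: 1536 × 12/16 = 1152
  yellow: 1536 × 3/16 = 288
  green: 1536 × 1/16 = 96
χ² = Σ (O − E)² / E
  white: (1151 − 1152)² / 1152 = 0.0009
  yellow: (293 − 288)² / 288 = 0.0868
  green: (92 − 96)² / 96 = 0.1667
χ² = 0.0009 + 0.0868 + 0.1667 = 0.2544 ≈ 0.254

0.254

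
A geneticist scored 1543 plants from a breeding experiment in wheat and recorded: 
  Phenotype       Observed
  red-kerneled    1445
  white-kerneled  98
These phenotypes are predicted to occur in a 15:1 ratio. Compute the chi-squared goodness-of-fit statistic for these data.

Under the 15:1 hypothesis (Σ ratio = 16, N = 1543):
  red-kerneled: 1543 × 15/16 = 1446.5625
  white-kerneled: 1543 × 1/16 = 96.4375
χ² = Σ (O − E)² / E
  red-kerneled: (1445 − 1446.5625)² / 1446.5625 = 0.0017
  white-kerneled: (98 − 96.4375)² / 96.4375 = 0.0253
χ² = 0.0017 + 0.0253 = 0.027

0.027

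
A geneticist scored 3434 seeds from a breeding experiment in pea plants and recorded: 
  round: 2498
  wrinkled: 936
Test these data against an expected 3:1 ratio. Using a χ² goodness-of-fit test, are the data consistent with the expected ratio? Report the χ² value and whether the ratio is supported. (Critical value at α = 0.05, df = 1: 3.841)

9.328; not consistent

Under the 3:1 hypothesis (Σ ratio = 4, N = 3434):
  round: 3434 × 3/4 = 2575.5
  wrinkled: 3434 × 1/4 = 858.5
χ² = Σ (O − E)² / E
  round: (2498 − 2575.5)² / 2575.5 = 2.3321
  wrinkled: (936 − 858.5)² / 858.5 = 6.9962
χ² = 2.3321 + 6.9962 = 9.3283 ≈ 9.328
Degrees of freedom = 2 − 1 = 1; critical value at α = 0.05 is 3.841.
Since 9.328 > 3.841, we reject the null hypothesis — the data do not fit the 3:1 ratio.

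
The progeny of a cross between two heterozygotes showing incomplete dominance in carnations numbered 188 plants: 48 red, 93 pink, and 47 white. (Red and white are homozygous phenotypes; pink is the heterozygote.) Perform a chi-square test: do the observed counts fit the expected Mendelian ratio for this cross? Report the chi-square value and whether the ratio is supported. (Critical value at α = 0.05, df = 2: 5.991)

With incomplete dominance, a heterozygote × heterozygote cross gives a 1:2:1 phenotypic ratio.
The 1:2:1 ratio has 4 parts, so with N = 188 the expected counts are:
  red: 188 × 1/4 = 47
  pink: 188 × 2/4 = 94
  white: 188 × 1/4 = 47
χ² = Σ (O − E)² / E
  red: (48 − 47)² / 47 = 0.0213
  pink: (93 − 94)² / 94 = 0.0106
  white: (47 − 47)² / 47 = 0.0000
χ² = 0.0213 + 0.0106 + 0.0000 = 0.0319 ≈ 0.032
Degrees of freedom = 3 − 1 = 2; critical value at α = 0.05 is 5.991.
Since 0.032 < 5.991, we fail to reject the null hypothesis — the data are consistent with the 1:2:1 ratio.

0.032; consistent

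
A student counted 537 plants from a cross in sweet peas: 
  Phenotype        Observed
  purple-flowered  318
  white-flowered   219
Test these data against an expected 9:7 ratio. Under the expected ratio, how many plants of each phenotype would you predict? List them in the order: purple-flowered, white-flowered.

The 9:7 ratio has 16 parts, so with N = 537 the expected counts are:
  purple-flowered: 537 × 9/16 = 302.0625
  white-flowered: 537 × 7/16 = 234.9375

302.0625, 234.9375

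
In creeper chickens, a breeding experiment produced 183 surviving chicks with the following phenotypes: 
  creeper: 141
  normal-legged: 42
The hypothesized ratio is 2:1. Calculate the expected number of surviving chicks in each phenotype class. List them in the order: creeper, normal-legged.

The 2:1 ratio has 3 parts, so with N = 183 the expected counts are:
  creeper: 183 × 2/3 = 122
  normal-legged: 183 × 1/3 = 61

122, 61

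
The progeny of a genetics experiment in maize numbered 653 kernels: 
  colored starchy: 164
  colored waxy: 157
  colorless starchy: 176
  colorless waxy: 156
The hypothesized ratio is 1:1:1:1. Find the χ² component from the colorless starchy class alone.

Total ratio parts = 4. Expected numbers out of 653:
  colored starchy: 653 × 1/4 = 163.25
  colored waxy: 653 × 1/4 = 163.25
  colorless starchy: 653 × 1/4 = 163.25
  colorless waxy: 653 × 1/4 = 163.25
Contribution of colorless starchy: (176 − 163.25)² / 163.25 = 0.9958

0.996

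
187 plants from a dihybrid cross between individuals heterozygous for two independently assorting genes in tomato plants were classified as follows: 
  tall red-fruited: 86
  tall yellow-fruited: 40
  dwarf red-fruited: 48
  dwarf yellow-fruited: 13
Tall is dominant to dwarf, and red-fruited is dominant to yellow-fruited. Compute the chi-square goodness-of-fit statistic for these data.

A dihybrid F₂ with independent assortment and complete dominance at both loci gives a 9:3:3:1 phenotypic ratio.
The 9:3:3:1 ratio has 16 parts, so with N = 187 the expected counts are:
  tall red-fruited: 187 × 9/16 = 105.1875
  tall yellow-fruited: 187 × 3/16 = 35.0625
  dwarf red-fruited: 187 × 3/16 = 35.0625
  dwarf yellow-fruited: 187 × 1/16 = 11.6875
χ² = Σ (O − E)² / E
  tall red-fruited: (86 − 105.1875)² / 105.1875 = 3.5000
  tall yellow-fruited: (40 − 35.0625)² / 35.0625 = 0.6953
  dwarf red-fruited: (48 − 35.0625)² / 35.0625 = 4.7737
  dwarf yellow-fruited: (13 − 11.6875)² / 11.6875 = 0.1474
χ² = 3.5000 + 0.6953 + 4.7737 + 0.1474 = 9.1164 ≈ 9.116

9.116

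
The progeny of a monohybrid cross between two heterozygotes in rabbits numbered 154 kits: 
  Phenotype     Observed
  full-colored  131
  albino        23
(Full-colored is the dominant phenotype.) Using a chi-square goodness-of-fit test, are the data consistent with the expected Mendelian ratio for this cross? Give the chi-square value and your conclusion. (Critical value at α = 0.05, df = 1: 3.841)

8.320; not consistent

For a monohybrid cross between heterozygotes with complete dominance, the expected phenotypic ratio is 3:1.
Expected counts for N = 154 under a 3:1 ratio (total parts = 4):
  full-colored: 154 × 3/4 = 115.5
  albino: 154 × 1/4 = 38.5
χ² = Σ (O − E)² / E
  full-colored: (131 − 115.5)² / 115.5 = 2.0801
  albino: (23 − 38.5)² / 38.5 = 6.2403
χ² = 2.0801 + 6.2403 = 8.3204 ≈ 8.320
Degrees of freedom = 2 − 1 = 1; critical value at α = 0.05 is 3.841.
Since 8.320 > 3.841, we reject the null hypothesis — the data do not fit the 3:1 ratio.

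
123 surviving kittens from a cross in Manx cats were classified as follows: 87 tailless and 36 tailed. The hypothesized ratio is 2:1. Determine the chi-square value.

0.915

Expected counts for N = 123 under a 2:1 ratio (total parts = 3):
  tailless: 123 × 2/3 = 82
  tailed: 123 × 1/3 = 41
χ² = Σ (O − E)² / E
  tailless: (87 − 82)² / 82 = 0.3049
  tailed: (36 − 41)² / 41 = 0.6098
χ² = 0.3049 + 0.6098 = 0.9147 ≈ 0.915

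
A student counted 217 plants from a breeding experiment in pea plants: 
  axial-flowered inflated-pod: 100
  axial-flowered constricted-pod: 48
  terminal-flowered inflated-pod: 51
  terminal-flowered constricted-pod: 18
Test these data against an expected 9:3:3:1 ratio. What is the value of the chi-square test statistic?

The 9:3:3:1 ratio has 16 parts, so with N = 217 the expected counts are:
  axial-flowered inflated-pod: 217 × 9/16 = 122.0625
  axial-flowered constricted-pod: 217 × 3/16 = 40.6875
  terminal-flowered inflated-pod: 217 × 3/16 = 40.6875
  terminal-flowered constricted-pod: 217 × 1/16 = 13.5625
χ² = Σ (O − E)² / E
  axial-flowered inflated-pod: (100 − 122.0625)² / 122.0625 = 3.9877
  axial-flowered constricted-pod: (48 − 40.6875)² / 40.6875 = 1.3142
  terminal-flowered inflated-pod: (51 − 40.6875)² / 40.6875 = 2.6138
  terminal-flowered constricted-pod: (18 − 13.5625)² / 13.5625 = 1.4519
χ² = 3.9877 + 1.3142 + 2.6138 + 1.4519 = 9.3676 ≈ 9.368

9.368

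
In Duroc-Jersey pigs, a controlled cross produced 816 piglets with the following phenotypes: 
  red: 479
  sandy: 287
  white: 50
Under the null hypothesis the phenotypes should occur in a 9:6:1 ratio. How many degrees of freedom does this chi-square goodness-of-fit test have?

2

A goodness-of-fit test with 3 phenotype classes has df = 3 − 1 = 2.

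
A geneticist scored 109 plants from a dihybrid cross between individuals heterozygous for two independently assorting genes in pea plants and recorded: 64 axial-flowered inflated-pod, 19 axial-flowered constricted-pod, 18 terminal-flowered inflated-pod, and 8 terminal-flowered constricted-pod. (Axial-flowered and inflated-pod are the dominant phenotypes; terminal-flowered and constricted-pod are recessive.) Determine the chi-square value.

A dihybrid F₂ with independent assortment and complete dominance at both loci gives a 9:3:3:1 phenotypic ratio.
Total ratio parts = 16. Expected numbers out of 109:
  axial-flowered inflated-pod: 109 × 9/16 = 61.3125
  axial-flowered constricted-pod: 109 × 3/16 = 20.4375
  terminal-flowered inflated-pod: 109 × 3/16 = 20.4375
  terminal-flowered constricted-pod: 109 × 1/16 = 6.8125
χ² = Σ (O − E)² / E
  axial-flowered inflated-pod: (64 − 61.3125)² / 61.3125 = 0.1178
  axial-flowered constricted-pod: (19 − 20.4375)² / 20.4375 = 0.1011
  terminal-flowered inflated-pod: (18 − 20.4375)² / 20.4375 = 0.2907
  terminal-flowered constricted-pod: (8 − 6.8125)² / 6.8125 = 0.2070
χ² = 0.1178 + 0.1011 + 0.2907 + 0.2070 = 0.7166 ≈ 0.717

0.717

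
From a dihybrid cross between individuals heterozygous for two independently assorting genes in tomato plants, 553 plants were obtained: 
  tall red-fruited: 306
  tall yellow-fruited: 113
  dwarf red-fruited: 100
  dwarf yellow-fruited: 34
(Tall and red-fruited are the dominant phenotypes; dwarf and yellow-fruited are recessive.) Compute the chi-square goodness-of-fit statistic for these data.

A dihybrid F₂ with independent assortment and complete dominance at both loci gives a 9:3:3:1 phenotypic ratio.
Expected counts for N = 553 under a 9:3:3:1 ratio (total parts = 16):
  tall red-fruited: 553 × 9/16 = 311.0625
  tall yellow-fruited: 553 × 3/16 = 103.6875
  dwarf red-fruited: 553 × 3/16 = 103.6875
  dwarf yellow-fruited: 553 × 1/16 = 34.5625
χ² = Σ (O − E)² / E
  tall red-fruited: (306 − 311.0625)² / 311.0625 = 0.0824
  tall yellow-fruited: (113 − 103.6875)² / 103.6875 = 0.8364
  dwarf red-fruited: (100 − 103.6875)² / 103.6875 = 0.1311
  dwarf yellow-fruited: (34 − 34.5625)² / 34.5625 = 0.0092
χ² = 0.0824 + 0.8364 + 0.1311 + 0.0092 = 1.0591 ≈ 1.059

1.059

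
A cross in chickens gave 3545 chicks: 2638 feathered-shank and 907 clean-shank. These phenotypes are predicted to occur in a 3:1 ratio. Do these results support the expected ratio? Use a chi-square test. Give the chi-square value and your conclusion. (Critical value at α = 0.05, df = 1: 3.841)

0.648; consistent

Expected counts for N = 3545 under a 3:1 ratio (total parts = 4):
  feathered-shank: 3545 × 3/4 = 2658.75
  clean-shank: 3545 × 1/4 = 886.25
χ² = Σ (O − E)² / E
  feathered-shank: (2638 − 2658.75)² / 2658.75 = 0.1619
  clean-shank: (907 − 886.25)² / 886.25 = 0.4858
χ² = 0.1619 + 0.4858 = 0.6477 ≈ 0.648
Degrees of freedom = 2 − 1 = 1; critical value at α = 0.05 is 3.841.
Since 0.648 < 3.841, we fail to reject the null hypothesis — the data are consistent with the 3:1 ratio.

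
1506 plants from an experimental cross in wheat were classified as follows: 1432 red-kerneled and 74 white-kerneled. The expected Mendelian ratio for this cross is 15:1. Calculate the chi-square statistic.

Under the 15:1 hypothesis (Σ ratio = 16, N = 1506):
  red-kerneled: 1506 × 15/16 = 1411.875
  white-kerneled: 1506 × 1/16 = 94.125
χ² = Σ (O − E)² / E
  red-kerneled: (1432 − 1411.875)² / 1411.875 = 0.2869
  white-kerneled: (74 − 94.125)² / 94.125 = 4.3030
χ² = 0.2869 + 4.3030 = 4.5899 ≈ 4.590

4.590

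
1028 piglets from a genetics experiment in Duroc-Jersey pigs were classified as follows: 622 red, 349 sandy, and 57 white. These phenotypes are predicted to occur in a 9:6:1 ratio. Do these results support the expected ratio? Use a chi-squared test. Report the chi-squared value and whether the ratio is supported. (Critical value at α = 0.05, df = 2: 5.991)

Under the 9:6:1 hypothesis (Σ ratio = 16, N = 1028):
  red: 1028 × 9/16 = 578.25
  sandy: 1028 × 6/16 = 385.5
  white: 1028 × 1/16 = 64.25
χ² = Σ (O − E)² / E
  red: (622 − 578.25)² / 578.25 = 3.3101
  sandy: (349 − 385.5)² / 385.5 = 3.4559
  white: (57 − 64.25)² / 64.25 = 0.8181
χ² = 3.3101 + 3.4559 + 0.8181 = 7.5841 ≈ 7.584
Degrees of freedom = 3 − 1 = 2; critical value at α = 0.05 is 5.991.
Since 7.584 > 5.991, we reject the null hypothesis — the data do not fit the 9:6:1 ratio.

7.584; not consistent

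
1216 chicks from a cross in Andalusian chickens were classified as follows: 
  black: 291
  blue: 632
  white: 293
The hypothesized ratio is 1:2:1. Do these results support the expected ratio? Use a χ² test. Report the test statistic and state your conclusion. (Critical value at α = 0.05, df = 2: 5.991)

1.901; consistent

The 1:2:1 ratio has 4 parts, so with N = 1216 the expected counts are:
  black: 1216 × 1/4 = 304
  blue: 1216 × 2/4 = 608
  white: 1216 × 1/4 = 304
χ² = Σ (O − E)² / E
  black: (291 − 304)² / 304 = 0.5559
  blue: (632 − 608)² / 608 = 0.9474
  white: (293 − 304)² / 304 = 0.3980
χ² = 0.5559 + 0.9474 + 0.3980 = 1.9013 ≈ 1.901
Degrees of freedom = 3 − 1 = 2; critical value at α = 0.05 is 5.991.
Since 1.901 < 5.991, we fail to reject the null hypothesis — the data are consistent with the 1:2:1 ratio.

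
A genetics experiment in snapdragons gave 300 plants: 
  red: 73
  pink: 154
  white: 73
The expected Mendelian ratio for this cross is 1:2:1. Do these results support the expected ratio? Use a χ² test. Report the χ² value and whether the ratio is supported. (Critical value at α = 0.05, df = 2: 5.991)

Expected counts for N = 300 under a 1:2:1 ratio (total parts = 4):
  red: 300 × 1/4 = 75
  pink: 300 × 2/4 = 150
  white: 300 × 1/4 = 75
χ² = Σ (O − E)² / E
  red: (73 − 75)² / 75 = 0.0533
  pink: (154 − 150)² / 150 = 0.1067
  white: (73 − 75)² / 75 = 0.0533
χ² = 0.0533 + 0.1067 + 0.0533 = 0.2133 ≈ 0.213
Degrees of freedom = 3 − 1 = 2; critical value at α = 0.05 is 5.991.
Since 0.213 < 5.991, we fail to reject the null hypothesis — the data are consistent with the 1:2:1 ratio.

0.213; consistent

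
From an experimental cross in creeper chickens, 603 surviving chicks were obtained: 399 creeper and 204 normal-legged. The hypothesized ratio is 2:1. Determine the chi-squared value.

0.067

The 2:1 ratio has 3 parts, so with N = 603 the expected counts are:
  creeper: 603 × 2/3 = 402
  normal-legged: 603 × 1/3 = 201
χ² = Σ (O − E)² / E
  creeper: (399 − 402)² / 402 = 0.0224
  normal-legged: (204 − 201)² / 201 = 0.0448
χ² = 0.0224 + 0.0448 = 0.0672 ≈ 0.067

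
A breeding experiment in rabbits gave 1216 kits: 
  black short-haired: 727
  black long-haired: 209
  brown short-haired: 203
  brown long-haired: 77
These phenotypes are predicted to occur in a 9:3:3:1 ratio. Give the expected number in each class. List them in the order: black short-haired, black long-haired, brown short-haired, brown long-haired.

684, 228, 228, 76

Expected counts for N = 1216 under a 9:3:3:1 ratio (total parts = 16):
  black short-haired: 1216 × 9/16 = 684
  black long-haired: 1216 × 3/16 = 228
  brown short-haired: 1216 × 3/16 = 228
  brown long-haired: 1216 × 1/16 = 76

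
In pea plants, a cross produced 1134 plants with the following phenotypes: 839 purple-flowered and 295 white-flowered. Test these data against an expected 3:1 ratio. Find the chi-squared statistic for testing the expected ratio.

Total ratio parts = 4. Expected numbers out of 1134:
  purple-flowered: 1134 × 3/4 = 850.5
  white-flowered: 1134 × 1/4 = 283.5
χ² = Σ (O − E)² / E
  purple-flowered: (839 − 850.5)² / 850.5 = 0.1555
  white-flowered: (295 − 283.5)² / 283.5 = 0.4665
χ² = 0.1555 + 0.4665 = 0.622

0.622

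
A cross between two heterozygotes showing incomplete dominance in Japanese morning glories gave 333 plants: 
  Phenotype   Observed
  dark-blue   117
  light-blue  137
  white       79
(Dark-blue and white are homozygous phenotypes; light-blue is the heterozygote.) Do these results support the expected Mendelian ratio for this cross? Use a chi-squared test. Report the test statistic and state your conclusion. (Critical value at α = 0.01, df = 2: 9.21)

19.126; not consistent

With incomplete dominance, a heterozygote × heterozygote cross gives a 1:2:1 phenotypic ratio.
The 1:2:1 ratio has 4 parts, so with N = 333 the expected counts are:
  dark-blue: 333 × 1/4 = 83.25
  light-blue: 333 × 2/4 = 166.5
  white: 333 × 1/4 = 83.25
χ² = Σ (O − E)² / E
  dark-blue: (117 − 83.25)² / 83.25 = 13.6824
  light-blue: (137 − 166.5)² / 166.5 = 5.2267
  white: (79 − 83.25)² / 83.25 = 0.2170
χ² = 13.6824 + 5.2267 + 0.2170 = 19.1261 ≈ 19.126
Degrees of freedom = 3 − 1 = 2; critical value at α = 0.01 is 9.21.
Since 19.126 > 9.21, we reject the null hypothesis — the data do not fit the 1:2:1 ratio.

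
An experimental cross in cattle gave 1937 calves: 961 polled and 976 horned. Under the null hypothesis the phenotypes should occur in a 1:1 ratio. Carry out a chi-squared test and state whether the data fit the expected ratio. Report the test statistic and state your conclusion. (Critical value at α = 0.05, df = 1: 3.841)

The 1:1 ratio has 2 parts, so with N = 1937 the expected counts are:
  polled: 1937 × 1/2 = 968.5
  horned: 1937 × 1/2 = 968.5
χ² = Σ (O − E)² / E
  polled: (961 − 968.5)² / 968.5 = 0.0581
  horned: (976 − 968.5)² / 968.5 = 0.0581
χ² = 0.0581 + 0.0581 = 0.1162 ≈ 0.116
Degrees of freedom = 2 − 1 = 1; critical value at α = 0.05 is 3.841.
Since 0.116 < 3.841, we fail to reject the null hypothesis — the data are consistent with the 1:1 ratio.

0.116; consistent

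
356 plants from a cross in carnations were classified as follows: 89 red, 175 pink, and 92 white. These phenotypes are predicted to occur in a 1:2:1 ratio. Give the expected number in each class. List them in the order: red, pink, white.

The 1:2:1 ratio has 4 parts, so with N = 356 the expected counts are:
  red: 356 × 1/4 = 89
  pink: 356 × 2/4 = 178
  white: 356 × 1/4 = 89

89, 178, 89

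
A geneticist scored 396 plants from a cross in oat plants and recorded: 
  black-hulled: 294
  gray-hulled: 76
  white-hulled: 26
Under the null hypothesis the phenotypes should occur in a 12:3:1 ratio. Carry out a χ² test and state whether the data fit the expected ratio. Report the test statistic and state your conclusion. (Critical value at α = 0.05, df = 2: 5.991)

Expected counts for N = 396 under a 12:3:1 ratio (total parts = 16):
  black-hulled: 396 × 12/16 = 297
  gray-hulled: 396 × 3/16 = 74.25
  white-hulled: 396 × 1/16 = 24.75
χ² = Σ (O − E)² / E
  black-hulled: (294 − 297)² / 297 = 0.0303
  gray-hulled: (76 − 74.25)² / 74.25 = 0.0412
  white-hulled: (26 − 24.75)² / 24.75 = 0.0631
χ² = 0.0303 + 0.0412 + 0.0631 = 0.1346 ≈ 0.135
Degrees of freedom = 3 − 1 = 2; critical value at α = 0.05 is 5.991.
Since 0.135 < 5.991, we fail to reject the null hypothesis — the data are consistent with the 12:3:1 ratio.

0.135; consistent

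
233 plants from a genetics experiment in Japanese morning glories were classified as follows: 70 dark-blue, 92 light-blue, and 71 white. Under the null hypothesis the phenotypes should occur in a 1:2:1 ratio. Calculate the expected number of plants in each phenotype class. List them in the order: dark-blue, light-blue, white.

58.25, 116.5, 58.25

Total ratio parts = 4. Expected numbers out of 233:
  dark-blue: 233 × 1/4 = 58.25
  light-blue: 233 × 2/4 = 116.5
  white: 233 × 1/4 = 58.25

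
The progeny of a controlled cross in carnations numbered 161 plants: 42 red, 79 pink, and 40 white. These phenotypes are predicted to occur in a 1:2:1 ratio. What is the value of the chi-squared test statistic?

0.106

Total ratio parts = 4. Expected numbers out of 161:
  red: 161 × 1/4 = 40.25
  pink: 161 × 2/4 = 80.5
  white: 161 × 1/4 = 40.25
χ² = Σ (O − E)² / E
  red: (42 − 40.25)² / 40.25 = 0.0761
  pink: (79 − 80.5)² / 80.5 = 0.0280
  white: (40 − 40.25)² / 40.25 = 0.0016
χ² = 0.0761 + 0.0280 + 0.0016 = 0.1057 ≈ 0.106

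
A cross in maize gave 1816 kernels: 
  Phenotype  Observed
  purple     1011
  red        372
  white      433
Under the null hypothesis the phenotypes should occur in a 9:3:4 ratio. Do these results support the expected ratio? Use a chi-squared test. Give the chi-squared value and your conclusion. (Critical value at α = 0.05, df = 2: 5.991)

3.993; consistent

Total ratio parts = 16. Expected numbers out of 1816:
  purple: 1816 × 9/16 = 1021.5
  red: 1816 × 3/16 = 340.5
  white: 1816 × 4/16 = 454
χ² = Σ (O − E)² / E
  purple: (1011 − 1021.5)² / 1021.5 = 0.1079
  red: (372 − 340.5)² / 340.5 = 2.9141
  white: (433 − 454)² / 454 = 0.9714
χ² = 0.1079 + 2.9141 + 0.9714 = 3.9934 ≈ 3.993
Degrees of freedom = 3 − 1 = 2; critical value at α = 0.05 is 5.991.
Since 3.993 < 5.991, we fail to reject the null hypothesis — the data are consistent with the 9:3:4 ratio.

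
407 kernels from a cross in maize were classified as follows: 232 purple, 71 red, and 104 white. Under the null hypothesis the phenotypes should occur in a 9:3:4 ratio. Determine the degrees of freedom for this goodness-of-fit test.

A goodness-of-fit test with 3 phenotype classes has df = 3 − 1 = 2.

2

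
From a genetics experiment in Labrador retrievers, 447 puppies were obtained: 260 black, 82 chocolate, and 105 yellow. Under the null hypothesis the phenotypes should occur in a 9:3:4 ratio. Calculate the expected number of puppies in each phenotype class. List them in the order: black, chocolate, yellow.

Under the 9:3:4 hypothesis (Σ ratio = 16, N = 447):
  black: 447 × 9/16 = 251.4375
  chocolate: 447 × 3/16 = 83.8125
  yellow: 447 × 4/16 = 111.75

251.4375, 83.8125, 111.75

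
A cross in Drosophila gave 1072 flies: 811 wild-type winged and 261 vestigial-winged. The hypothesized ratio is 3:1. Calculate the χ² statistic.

The 3:1 ratio has 4 parts, so with N = 1072 the expected counts are:
  wild-type winged: 1072 × 3/4 = 804
  vestigial-winged: 1072 × 1/4 = 268
χ² = Σ (O − E)² / E
  wild-type winged: (811 − 804)² / 804 = 0.0609
  vestigial-winged: (261 − 268)² / 268 = 0.1828
χ² = 0.0609 + 0.1828 = 0.2437 ≈ 0.244

0.244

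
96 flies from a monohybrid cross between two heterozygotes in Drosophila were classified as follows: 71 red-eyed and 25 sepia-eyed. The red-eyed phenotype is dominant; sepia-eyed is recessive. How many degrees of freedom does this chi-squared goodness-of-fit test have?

1

For a monohybrid cross between heterozygotes with complete dominance, the expected phenotypic ratio is 3:1.
A goodness-of-fit test with 2 phenotype classes has df = 2 − 1 = 1.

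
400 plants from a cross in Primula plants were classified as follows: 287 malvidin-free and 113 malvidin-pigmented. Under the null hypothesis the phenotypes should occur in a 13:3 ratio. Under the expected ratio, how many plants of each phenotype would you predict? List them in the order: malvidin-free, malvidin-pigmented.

325, 75

Expected counts for N = 400 under a 13:3 ratio (total parts = 16):
  malvidin-free: 400 × 13/16 = 325
  malvidin-pigmented: 400 × 3/16 = 75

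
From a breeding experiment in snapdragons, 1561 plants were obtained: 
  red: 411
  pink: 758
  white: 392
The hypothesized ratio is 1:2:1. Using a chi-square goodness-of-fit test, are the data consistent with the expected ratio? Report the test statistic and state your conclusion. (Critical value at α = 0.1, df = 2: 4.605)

1.760; consistent

Expected counts for N = 1561 under a 1:2:1 ratio (total parts = 4):
  red: 1561 × 1/4 = 390.25
  pink: 1561 × 2/4 = 780.5
  white: 1561 × 1/4 = 390.25
χ² = Σ (O − E)² / E
  red: (411 − 390.25)² / 390.25 = 1.1033
  pink: (758 − 780.5)² / 780.5 = 0.6486
  white: (392 − 390.25)² / 390.25 = 0.0078
χ² = 1.1033 + 0.6486 + 0.0078 = 1.7597 ≈ 1.760
Degrees of freedom = 3 − 1 = 2; critical value at α = 0.1 is 4.605.
Since 1.760 < 4.605, we fail to reject the null hypothesis — the data are consistent with the 1:2:1 ratio.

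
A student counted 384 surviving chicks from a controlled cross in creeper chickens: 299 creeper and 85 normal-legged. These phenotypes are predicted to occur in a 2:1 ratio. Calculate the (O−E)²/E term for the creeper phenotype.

7.223

Total ratio parts = 3. Expected numbers out of 384:
  creeper: 384 × 2/3 = 256
  normal-legged: 384 × 1/3 = 128
Contribution of creeper: (299 − 256)² / 256 = 7.2227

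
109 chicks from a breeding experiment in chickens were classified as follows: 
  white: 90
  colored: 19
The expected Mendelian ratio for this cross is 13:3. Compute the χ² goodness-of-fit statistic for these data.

Total ratio parts = 16. Expected numbers out of 109:
  white: 109 × 13/16 = 88.5625
  colored: 109 × 3/16 = 20.4375
χ² = Σ (O − E)² / E
  white: (90 − 88.5625)² / 88.5625 = 0.0233
  colored: (19 − 20.4375)² / 20.4375 = 0.1011
χ² = 0.0233 + 0.1011 = 0.1244 ≈ 0.124

0.124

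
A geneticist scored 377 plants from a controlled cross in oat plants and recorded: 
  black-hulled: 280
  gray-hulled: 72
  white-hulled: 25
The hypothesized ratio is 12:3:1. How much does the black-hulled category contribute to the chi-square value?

Expected counts for N = 377 under a 12:3:1 ratio (total parts = 16):
  black-hulled: 377 × 12/16 = 282.75
  gray-hulled: 377 × 3/16 = 70.6875
  white-hulled: 377 × 1/16 = 23.5625
Contribution of black-hulled: (280 − 282.75)² / 282.75 = 0.0267

0.027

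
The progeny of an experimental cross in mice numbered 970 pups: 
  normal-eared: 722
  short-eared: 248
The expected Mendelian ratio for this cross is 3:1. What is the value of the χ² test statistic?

Total ratio parts = 4. Expected numbers out of 970:
  normal-eared: 970 × 3/4 = 727.5
  short-eared: 970 × 1/4 = 242.5
χ² = Σ (O − E)² / E
  normal-eared: (722 − 727.5)² / 727.5 = 0.0416
  short-eared: (248 − 242.5)² / 242.5 = 0.1247
χ² = 0.0416 + 0.1247 = 0.1663 ≈ 0.166

0.166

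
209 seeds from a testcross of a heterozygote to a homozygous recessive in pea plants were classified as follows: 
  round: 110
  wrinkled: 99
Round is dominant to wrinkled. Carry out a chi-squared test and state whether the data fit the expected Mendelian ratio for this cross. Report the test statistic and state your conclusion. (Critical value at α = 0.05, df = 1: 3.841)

A testcross of a heterozygote (Aa × aa) gives a 1:1 phenotypic ratio.
Expected counts for N = 209 under a 1:1 ratio (total parts = 2):
  round: 209 × 1/2 = 104.5
  wrinkled: 209 × 1/2 = 104.5
χ² = Σ (O − E)² / E
  round: (110 − 104.5)² / 104.5 = 0.2895
  wrinkled: (99 − 104.5)² / 104.5 = 0.2895
χ² = 0.2895 + 0.2895 = 0.579
Degrees of freedom = 2 − 1 = 1; critical value at α = 0.05 is 3.841.
Since 0.579 < 3.841, we fail to reject the null hypothesis — the data are consistent with the 1:1 ratio.

0.579; consistent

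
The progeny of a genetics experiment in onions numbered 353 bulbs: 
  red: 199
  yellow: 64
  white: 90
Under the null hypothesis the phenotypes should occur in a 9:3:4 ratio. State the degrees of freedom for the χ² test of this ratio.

A goodness-of-fit test with 3 phenotype classes has df = 3 − 1 = 2.

2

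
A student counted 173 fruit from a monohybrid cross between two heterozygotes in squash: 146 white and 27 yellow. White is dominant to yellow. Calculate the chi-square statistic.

8.141

For a monohybrid cross between heterozygotes with complete dominance, the expected phenotypic ratio is 3:1.
Total ratio parts = 4. Expected numbers out of 173:
  white: 173 × 3/4 = 129.75
  yellow: 173 × 1/4 = 43.25
χ² = Σ (O − E)² / E
  white: (146 − 129.75)² / 129.75 = 2.0352
  yellow: (27 − 43.25)² / 43.25 = 6.1055
χ² = 2.0352 + 6.1055 = 8.1407 ≈ 8.141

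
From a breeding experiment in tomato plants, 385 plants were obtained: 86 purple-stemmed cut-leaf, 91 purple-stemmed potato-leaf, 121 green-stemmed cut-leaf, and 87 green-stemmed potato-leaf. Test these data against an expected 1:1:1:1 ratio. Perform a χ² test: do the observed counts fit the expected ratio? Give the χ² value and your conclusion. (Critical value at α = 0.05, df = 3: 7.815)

The 1:1:1:1 ratio has 4 parts, so with N = 385 the expected counts are:
  purple-stemmed cut-leaf: 385 × 1/4 = 96.25
  purple-stemmed potato-leaf: 385 × 1/4 = 96.25
  green-stemmed cut-leaf: 385 × 1/4 = 96.25
  green-stemmed potato-leaf: 385 × 1/4 = 96.25
χ² = Σ (O − E)² / E
  purple-stemmed cut-leaf: (86 − 96.25)² / 96.25 = 1.0916
  purple-stemmed potato-leaf: (91 − 96.25)² / 96.25 = 0.2864
  green-stemmed cut-leaf: (121 − 96.25)² / 96.25 = 6.3643
  green-stemmed potato-leaf: (87 − 96.25)² / 96.25 = 0.8890
χ² = 1.0916 + 0.2864 + 6.3643 + 0.8890 = 8.6313 ≈ 8.631
Degrees of freedom = 4 − 1 = 3; critical value at α = 0.05 is 7.815.
Since 8.631 > 7.815, we reject the null hypothesis — the data do not fit the 1:1:1:1 ratio.

8.631; not consistent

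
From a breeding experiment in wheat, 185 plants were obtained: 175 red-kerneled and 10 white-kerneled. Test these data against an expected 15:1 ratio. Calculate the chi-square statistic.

0.225

Under the 15:1 hypothesis (Σ ratio = 16, N = 185):
  red-kerneled: 185 × 15/16 = 173.4375
  white-kerneled: 185 × 1/16 = 11.5625
χ² = Σ (O − E)² / E
  red-kerneled: (175 − 173.4375)² / 173.4375 = 0.0141
  white-kerneled: (10 − 11.5625)² / 11.5625 = 0.2111
χ² = 0.0141 + 0.2111 = 0.2252 ≈ 0.225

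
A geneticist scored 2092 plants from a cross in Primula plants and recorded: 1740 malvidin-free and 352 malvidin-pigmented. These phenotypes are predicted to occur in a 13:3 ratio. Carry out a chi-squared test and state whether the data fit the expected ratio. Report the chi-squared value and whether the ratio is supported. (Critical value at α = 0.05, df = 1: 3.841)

Expected counts for N = 2092 under a 13:3 ratio (total parts = 16):
  malvidin-free: 2092 × 13/16 = 1699.75
  malvidin-pigmented: 2092 × 3/16 = 392.25
χ² = Σ (O − E)² / E
  malvidin-free: (1740 − 1699.75)² / 1699.75 = 0.9531
  malvidin-pigmented: (352 − 392.25)² / 392.25 = 4.1302
χ² = 0.9531 + 4.1302 = 5.0833 ≈ 5.083
Degrees of freedom = 2 − 1 = 1; critical value at α = 0.05 is 3.841.
Since 5.083 > 3.841, we reject the null hypothesis — the data do not fit the 13:3 ratio.

5.083; not consistent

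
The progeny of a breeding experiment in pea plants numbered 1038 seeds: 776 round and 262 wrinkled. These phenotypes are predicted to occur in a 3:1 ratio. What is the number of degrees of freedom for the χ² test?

A goodness-of-fit test with 2 phenotype classes has df = 2 − 1 = 1.

1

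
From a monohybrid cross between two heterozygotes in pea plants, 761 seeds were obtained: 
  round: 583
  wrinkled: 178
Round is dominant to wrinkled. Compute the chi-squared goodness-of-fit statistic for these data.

1.052

For a monohybrid cross between heterozygotes with complete dominance, the expected phenotypic ratio is 3:1.
Under the 3:1 hypothesis (Σ ratio = 4, N = 761):
  round: 761 × 3/4 = 570.75
  wrinkled: 761 × 1/4 = 190.25
χ² = Σ (O − E)² / E
  round: (583 − 570.75)² / 570.75 = 0.2629
  wrinkled: (178 − 190.25)² / 190.25 = 0.7888
χ² = 0.2629 + 0.7888 = 1.0517 ≈ 1.052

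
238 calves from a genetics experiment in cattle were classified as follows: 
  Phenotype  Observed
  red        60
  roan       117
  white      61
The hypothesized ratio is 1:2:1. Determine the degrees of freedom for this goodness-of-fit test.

A goodness-of-fit test with 3 phenotype classes has df = 3 − 1 = 2.

2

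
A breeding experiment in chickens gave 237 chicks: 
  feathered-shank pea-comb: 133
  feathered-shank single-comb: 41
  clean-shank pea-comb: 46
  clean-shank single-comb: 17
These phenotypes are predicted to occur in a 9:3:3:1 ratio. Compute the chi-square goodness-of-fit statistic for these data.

Total ratio parts = 16. Expected numbers out of 237:
  feathered-shank pea-comb: 237 × 9/16 = 133.3125
  feathered-shank single-comb: 237 × 3/16 = 44.4375
  clean-shank pea-comb: 237 × 3/16 = 44.4375
  clean-shank single-comb: 237 × 1/16 = 14.8125
χ² = Σ (O − E)² / E
  feathered-shank pea-comb: (133 − 133.3125)² / 133.3125 = 0.0007
  feathered-shank single-comb: (41 − 44.4375)² / 44.4375 = 0.2659
  clean-shank pea-comb: (46 − 44.4375)² / 44.4375 = 0.0549
  clean-shank single-comb: (17 − 14.8125)² / 14.8125 = 0.3230
χ² = 0.0007 + 0.2659 + 0.0549 + 0.3230 = 0.6445 ≈ 0.645

0.645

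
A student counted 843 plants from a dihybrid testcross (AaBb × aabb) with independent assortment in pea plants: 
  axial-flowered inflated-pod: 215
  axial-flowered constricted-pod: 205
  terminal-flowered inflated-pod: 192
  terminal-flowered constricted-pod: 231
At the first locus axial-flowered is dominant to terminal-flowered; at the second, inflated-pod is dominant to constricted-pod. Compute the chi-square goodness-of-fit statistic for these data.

A dihybrid testcross with independent assortment gives a 1:1:1:1 ratio.
The 1:1:1:1 ratio has 4 parts, so with N = 843 the expected counts are:
  axial-flowered inflated-pod: 843 × 1/4 = 210.75
  axial-flowered constricted-pod: 843 × 1/4 = 210.75
  terminal-flowered inflated-pod: 843 × 1/4 = 210.75
  terminal-flowered constricted-pod: 843 × 1/4 = 210.75
χ² = Σ (O − E)² / E
  axial-flowered inflated-pod: (215 − 210.75)² / 210.75 = 0.0857
  axial-flowered constricted-pod: (205 − 210.75)² / 210.75 = 0.1569
  terminal-flowered inflated-pod: (192 − 210.75)² / 210.75 = 1.6681
  terminal-flowered constricted-pod: (231 − 210.75)² / 210.75 = 1.9457
χ² = 0.0857 + 0.1569 + 1.6681 + 1.9457 = 3.8564 ≈ 3.856

3.856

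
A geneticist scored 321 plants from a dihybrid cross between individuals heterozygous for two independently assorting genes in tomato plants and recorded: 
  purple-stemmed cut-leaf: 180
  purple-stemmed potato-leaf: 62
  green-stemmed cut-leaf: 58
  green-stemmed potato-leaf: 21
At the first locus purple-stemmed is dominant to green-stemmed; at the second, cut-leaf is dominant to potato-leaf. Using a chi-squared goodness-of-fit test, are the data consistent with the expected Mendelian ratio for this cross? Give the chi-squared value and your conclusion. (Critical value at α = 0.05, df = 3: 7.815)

A dihybrid F₂ with independent assortment and complete dominance at both loci gives a 9:3:3:1 phenotypic ratio.
Total ratio parts = 16. Expected numbers out of 321:
  purple-stemmed cut-leaf: 321 × 9/16 = 180.5625
  purple-stemmed potato-leaf: 321 × 3/16 = 60.1875
  green-stemmed cut-leaf: 321 × 3/16 = 60.1875
  green-stemmed potato-leaf: 321 × 1/16 = 20.0625
χ² = Σ (O − E)² / E
  purple-stemmed cut-leaf: (180 − 180.5625)² / 180.5625 = 0.0018
  purple-stemmed potato-leaf: (62 − 60.1875)² / 60.1875 = 0.0546
  green-stemmed cut-leaf: (58 − 60.1875)² / 60.1875 = 0.0795
  green-stemmed potato-leaf: (21 − 20.0625)² / 20.0625 = 0.0438
χ² = 0.0018 + 0.0546 + 0.0795 + 0.0438 = 0.1797 ≈ 0.180
Degrees of freedom = 4 − 1 = 3; critical value at α = 0.05 is 7.815.
Since 0.180 < 7.815, we fail to reject the null hypothesis — the data are consistent with the 9:3:3:1 ratio.

0.180; consistent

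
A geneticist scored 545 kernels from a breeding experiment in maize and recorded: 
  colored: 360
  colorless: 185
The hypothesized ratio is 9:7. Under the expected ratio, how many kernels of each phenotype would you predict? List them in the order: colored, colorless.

Under the 9:7 hypothesis (Σ ratio = 16, N = 545):
  colored: 545 × 9/16 = 306.5625
  colorless: 545 × 7/16 = 238.4375

306.5625, 238.4375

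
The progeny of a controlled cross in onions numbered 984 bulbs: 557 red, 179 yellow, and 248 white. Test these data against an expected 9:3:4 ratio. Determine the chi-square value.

The 9:3:4 ratio has 16 parts, so with N = 984 the expected counts are:
  red: 984 × 9/16 = 553.5
  yellow: 984 × 3/16 = 184.5
  white: 984 × 4/16 = 246
χ² = Σ (O − E)² / E
  red: (557 − 553.5)² / 553.5 = 0.0221
  yellow: (179 − 184.5)² / 184.5 = 0.1640
  white: (248 − 246)² / 246 = 0.0163
χ² = 0.0221 + 0.1640 + 0.0163 = 0.2024 ≈ 0.202

0.202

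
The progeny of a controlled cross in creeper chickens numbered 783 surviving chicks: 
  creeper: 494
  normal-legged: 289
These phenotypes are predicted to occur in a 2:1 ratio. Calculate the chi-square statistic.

4.506

Expected counts for N = 783 under a 2:1 ratio (total parts = 3):
  creeper: 783 × 2/3 = 522
  normal-legged: 783 × 1/3 = 261
χ² = Σ (O − E)² / E
  creeper: (494 − 522)² / 522 = 1.5019
  normal-legged: (289 − 261)² / 261 = 3.0038
χ² = 1.5019 + 3.0038 = 4.5057 ≈ 4.506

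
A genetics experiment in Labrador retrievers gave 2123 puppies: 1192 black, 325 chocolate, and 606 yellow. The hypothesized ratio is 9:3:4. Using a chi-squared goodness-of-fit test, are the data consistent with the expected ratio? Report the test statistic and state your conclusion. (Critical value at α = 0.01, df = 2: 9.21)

The 9:3:4 ratio has 16 parts, so with N = 2123 the expected counts are:
  black: 2123 × 9/16 = 1194.1875
  chocolate: 2123 × 3/16 = 398.0625
  yellow: 2123 × 4/16 = 530.75
χ² = Σ (O − E)² / E
  black: (1192 − 1194.1875)² / 1194.1875 = 0.0040
  chocolate: (325 − 398.0625)² / 398.0625 = 13.4103
  yellow: (606 − 530.75)² / 530.75 = 10.6690
χ² = 0.0040 + 13.4103 + 10.6690 = 24.0833 ≈ 24.083
Degrees of freedom = 3 − 1 = 2; critical value at α = 0.01 is 9.21.
Since 24.083 > 9.21, we reject the null hypothesis — the data do not fit the 9:3:4 ratio.

24.083; not consistent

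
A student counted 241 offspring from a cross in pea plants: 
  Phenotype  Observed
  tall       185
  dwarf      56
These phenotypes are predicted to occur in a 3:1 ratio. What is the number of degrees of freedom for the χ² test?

A goodness-of-fit test with 2 phenotype classes has df = 2 − 1 = 1.

1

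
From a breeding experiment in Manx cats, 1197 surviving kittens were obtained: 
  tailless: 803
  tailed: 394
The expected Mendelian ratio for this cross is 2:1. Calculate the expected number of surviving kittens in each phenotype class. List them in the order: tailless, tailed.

798, 399

Under the 2:1 hypothesis (Σ ratio = 3, N = 1197):
  tailless: 1197 × 2/3 = 798
  tailed: 1197 × 1/3 = 399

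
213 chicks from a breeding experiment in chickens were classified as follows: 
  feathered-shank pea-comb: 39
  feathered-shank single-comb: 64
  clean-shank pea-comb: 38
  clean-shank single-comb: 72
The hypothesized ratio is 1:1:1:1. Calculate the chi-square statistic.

16.953

Expected counts for N = 213 under a 1:1:1:1 ratio (total parts = 4):
  feathered-shank pea-comb: 213 × 1/4 = 53.25
  feathered-shank single-comb: 213 × 1/4 = 53.25
  clean-shank pea-comb: 213 × 1/4 = 53.25
  clean-shank single-comb: 213 × 1/4 = 53.25
χ² = Σ (O − E)² / E
  feathered-shank pea-comb: (39 − 53.25)² / 53.25 = 3.8134
  feathered-shank single-comb: (64 − 53.25)² / 53.25 = 2.1702
  clean-shank pea-comb: (38 − 53.25)² / 53.25 = 4.3674
  clean-shank single-comb: (72 − 53.25)² / 53.25 = 6.6021
χ² = 3.8134 + 2.1702 + 4.3674 + 6.6021 = 16.9531 ≈ 16.953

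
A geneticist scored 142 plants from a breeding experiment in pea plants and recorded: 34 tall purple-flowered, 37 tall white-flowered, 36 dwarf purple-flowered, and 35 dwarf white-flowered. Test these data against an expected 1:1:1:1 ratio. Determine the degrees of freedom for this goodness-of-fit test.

A goodness-of-fit test with 4 phenotype classes has df = 4 − 1 = 3.

3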